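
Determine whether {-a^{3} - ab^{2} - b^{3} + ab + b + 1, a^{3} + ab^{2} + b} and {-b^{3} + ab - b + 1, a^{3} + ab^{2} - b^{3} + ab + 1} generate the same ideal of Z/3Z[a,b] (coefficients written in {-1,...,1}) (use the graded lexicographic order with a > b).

For a fixed monomial order, each ideal has a unique reduced Gröbner basis; comparing bases decides equality.
Buchberger on the first generating set:
f_1 = -a^{3} - ab^{2} - b^{3} + ab + b + 1, LT = a^{3}.
f_2 = a^{3} + ab^{2} + b, LT = a^{3}.

S(f_1,f_2): lcm = a^{3}. S = b^{3} - ab + b - 1.
  leading term b^{3}: no divisor's leading term divides it; move b^{3} to the remainder.
  leading term ab: no divisor's leading term divides it; move -ab to the remainder.
  leading term b: no divisor's leading term divides it; move b to the remainder.
  leading term 1: no divisor's leading term divides it; move -1 to the remainder.
  remainder b^{3} - ab + b - 1 ≠ 0; add g_3 = b^{3} - ab + b - 1 to the basis.

S(f_1,g_3): leading monomials are coprime, so the S-polynomial reduces to 0 (Buchberger's first criterion).
S(f_2,g_3): leading monomials are coprime, so the S-polynomial reduces to 0 (Buchberger's first criterion).
Every S-polynomial of the final basis reduces to 0, so we have a Gröbner basis.
Inter-reduce: drop elements whose leading term is divisible by another's, tail-reduce, and make monic.
Reduced Gröbner basis: {a^{3} + ab^{2} + b, b^{3} - ab + b - 1}.

Buchberger on the second generating set:
h_1 = -b^{3} + ab - b + 1, LT = b^{3}.
h_2 = a^{3} + ab^{2} - b^{3} + ab + 1, LT = a^{3}.

S(h_1,h_2): leading monomials are coprime, so the S-polynomial reduces to 0 (Buchberger's first criterion).
Every S-polynomial of the final basis reduces to 0, so we have a Gröbner basis.
Inter-reduce: drop elements whose leading term is divisible by another's, tail-reduce, and make monic.
Reduced Gröbner basis: {a^{3} + ab^{2} + b, b^{3} - ab + b - 1}.

These coincide, so the ideals are equal.

Yes, the ideals are equal.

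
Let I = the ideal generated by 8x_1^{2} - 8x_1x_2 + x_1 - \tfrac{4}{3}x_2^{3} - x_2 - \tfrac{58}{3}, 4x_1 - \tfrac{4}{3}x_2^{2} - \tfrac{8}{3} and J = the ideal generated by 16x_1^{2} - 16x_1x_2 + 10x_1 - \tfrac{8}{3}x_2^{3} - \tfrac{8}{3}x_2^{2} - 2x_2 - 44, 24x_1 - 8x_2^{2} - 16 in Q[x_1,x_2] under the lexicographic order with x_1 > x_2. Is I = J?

Yes, the ideals are equal.

For a fixed monomial order, each ideal has a unique reduced Gröbner basis; comparing bases decides equality.
Buchberger on the first generating set:
f_1 = 8x_1^{2} - 8x_1x_2 + x_1 - \tfrac{4}{3}x_2^{3} - x_2 - \tfrac{58}{3}, LT = x_1^{2}.
f_2 = 4x_1 - \tfrac{4}{3}x_2^{2} - \tfrac{8}{3}, LT = x_1.

S(f_1,f_2): lcm = x_1^{2}. S = \tfrac{1}{3}x_1x_2^{2} - x_1x_2 + \tfrac{19}{24}x_1 - \tfrac{1}{6}x_2^{3} - \tfrac{1}{8}x_2 - \tfrac{29}{12}.
  leading term x_1x_2^{2}: subtract (\tfrac{1}{12}x_2^{2})·f_2 from \tfrac{1}{3}x_1x_2^{2} - x_1x_2 + \tfrac{19}{24}x_1 - \tfrac{1}{6}x_2^{3} - \tfrac{1}{8}x_2 - \tfrac{29}{12} → -x_1x_2 + \tfrac{19}{24}x_1 + \tfrac{1}{9}x_2^{4} - \tfrac{1}{6}x_2^{3} + \tfrac{2}{9}x_2^{2} - \tfrac{1}{8}x_2 - \tfrac{29}{12}
  leading term x_1x_2: subtract (-\tfrac{1}{4}x_2)·f_2 from -x_1x_2 + \tfrac{19}{24}x_1 + \tfrac{1}{9}x_2^{4} - \tfrac{1}{6}x_2^{3} + \tfrac{2}{9}x_2^{2} - \tfrac{1}{8}x_2 - \tfrac{29}{12} → \tfrac{19}{24}x_1 + \tfrac{1}{9}x_2^{4} - \tfrac{1}{2}x_2^{3} + \tfrac{2}{9}x_2^{2} - \tfrac{19}{24}x_2 - \tfrac{29}{12}
  leading term x_1: subtract (\tfrac{19}{96})·f_2 from \tfrac{19}{24}x_1 + \tfrac{1}{9}x_2^{4} - \tfrac{1}{2}x_2^{3} + \tfrac{2}{9}x_2^{2} - \tfrac{19}{24}x_2 - \tfrac{29}{12} → \tfrac{1}{9}x_2^{4} - \tfrac{1}{2}x_2^{3} + \tfrac{35}{72}x_2^{2} - \tfrac{19}{24}x_2 - \tfrac{17}{9}
  leading term x_2^{4}: no divisor's leading term divides it; move \tfrac{1}{9}x_2^{4} to the remainder.
  leading term x_2^{3}: no divisor's leading term divides it; move -\tfrac{1}{2}x_2^{3} to the remainder.
  leading term x_2^{2}: no divisor's leading term divides it; move \tfrac{35}{72}x_2^{2} to the remainder.
  leading term x_2: no divisor's leading term divides it; move -\tfrac{19}{24}x_2 to the remainder.
  leading term 1: no divisor's leading term divides it; move -\tfrac{17}{9} to the remainder.
  remainder \tfrac{1}{9}x_2^{4} - \tfrac{1}{2}x_2^{3} + \tfrac{35}{72}x_2^{2} - \tfrac{19}{24}x_2 - \tfrac{17}{9} ≠ 0; add g_3 = \tfrac{1}{9}x_2^{4} - \tfrac{1}{2}x_2^{3} + \tfrac{35}{72}x_2^{2} - \tfrac{19}{24}x_2 - \tfrac{17}{9} to the basis.

The other S-polynomials (S(f_1,g_3), S(f_2,g_3)) all reduce to 0 modulo the current basis, so we have a Gröbner basis.
Inter-reduce: drop elements whose leading term is divisible by another's, tail-reduce, and make monic.
Reduced Gröbner basis: {x_1 - \tfrac{1}{3}x_2^{2} - \tfrac{2}{3}, x_2^{4} - \tfrac{9}{2}x_2^{3} + \tfrac{35}{8}x_2^{2} - \tfrac{57}{8}x_2 - 17}.

Buchberger on the second generating set:
h_1 = 16x_1^{2} - 16x_1x_2 + 10x_1 - \tfrac{8}{3}x_2^{3} - \tfrac{8}{3}x_2^{2} - 2x_2 - 44, LT = x_1^{2}.
h_2 = 24x_1 - 8x_2^{2} - 16, LT = x_1.

S(h_1,h_2): lcm = x_1^{2}. S = \tfrac{1}{3}x_1x_2^{2} - x_1x_2 + \tfrac{31}{24}x_1 - \tfrac{1}{6}x_2^{3} - \tfrac{1}{6}x_2^{2} - \tfrac{1}{8}x_2 - \tfrac{11}{4}.
  leading term x_1x_2^{2}: subtract (\tfrac{1}{72}x_2^{2})·h_2 from \tfrac{1}{3}x_1x_2^{2} - x_1x_2 + \tfrac{31}{24}x_1 - \tfrac{1}{6}x_2^{3} - \tfrac{1}{6}x_2^{2} - \tfrac{1}{8}x_2 - \tfrac{11}{4} → -x_1x_2 + \tfrac{31}{24}x_1 + \tfrac{1}{9}x_2^{4} - \tfrac{1}{6}x_2^{3} + \tfrac{1}{18}x_2^{2} - \tfrac{1}{8}x_2 - \tfrac{11}{4}
  leading term x_1x_2: subtract (-\tfrac{1}{24}x_2)·h_2 from -x_1x_2 + \tfrac{31}{24}x_1 + \tfrac{1}{9}x_2^{4} - \tfrac{1}{6}x_2^{3} + \tfrac{1}{18}x_2^{2} - \tfrac{1}{8}x_2 - \tfrac{11}{4} → \tfrac{31}{24}x_1 + \tfrac{1}{9}x_2^{4} - \tfrac{1}{2}x_2^{3} + \tfrac{1}{18}x_2^{2} - \tfrac{19}{24}x_2 - \tfrac{11}{4}
  leading term x_1: subtract (\tfrac{31}{576})·h_2 from \tfrac{31}{24}x_1 + \tfrac{1}{9}x_2^{4} - \tfrac{1}{2}x_2^{3} + \tfrac{1}{18}x_2^{2} - \tfrac{19}{24}x_2 - \tfrac{11}{4} → \tfrac{1}{9}x_2^{4} - \tfrac{1}{2}x_2^{3} + \tfrac{35}{72}x_2^{2} - \tfrac{19}{24}x_2 - \tfrac{17}{9}
  leading term x_2^{4}: no divisor's leading term divides it; move \tfrac{1}{9}x_2^{4} to the remainder.
  leading term x_2^{3}: no divisor's leading term divides it; move -\tfrac{1}{2}x_2^{3} to the remainder.
  leading term x_2^{2}: no divisor's leading term divides it; move \tfrac{35}{72}x_2^{2} to the remainder.
  leading term x_2: no divisor's leading term divides it; move -\tfrac{19}{24}x_2 to the remainder.
  leading term 1: no divisor's leading term divides it; move -\tfrac{17}{9} to the remainder.
  remainder \tfrac{1}{9}x_2^{4} - \tfrac{1}{2}x_2^{3} + \tfrac{35}{72}x_2^{2} - \tfrac{19}{24}x_2 - \tfrac{17}{9} ≠ 0; add k_3 = \tfrac{1}{9}x_2^{4} - \tfrac{1}{2}x_2^{3} + \tfrac{35}{72}x_2^{2} - \tfrac{19}{24}x_2 - \tfrac{17}{9} to the basis.

The other S-polynomials (S(h_1,k_3), S(h_2,k_3)) all reduce to 0 modulo the current basis, so we have a Gröbner basis.
Inter-reduce: drop elements whose leading term is divisible by another's, tail-reduce, and make monic.
Reduced Gröbner basis: {x_1 - \tfrac{1}{3}x_2^{2} - \tfrac{2}{3}, x_2^{4} - \tfrac{9}{2}x_2^{3} + \tfrac{35}{8}x_2^{2} - \tfrac{57}{8}x_2 - 17}.

Same reduced basis, so the two generating sets span the same ideal.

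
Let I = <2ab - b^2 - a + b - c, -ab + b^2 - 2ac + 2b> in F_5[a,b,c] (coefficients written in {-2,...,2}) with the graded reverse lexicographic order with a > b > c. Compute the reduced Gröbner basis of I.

G = {a^2c - ac^2 - a^2 + ac + 2c^2 - 2a + 2b - 2c, ab - 2ac - a - 2b - c, b^2 + ac - a - c}

f_1 = 2ab - b^2 - a + b - c, LT = ab.
f_2 = -ab + b^2 - 2ac + 2b, LT = ab.

S(f_1,f_2): lcm = ab. S = -2b^2 - 2ac + 2a + 2c.
  reduce S modulo (f_1, f_2):
  remainder -2b^2 - 2ac + 2a + 2c ≠ 0; add g_3 = -2b^2 - 2ac + 2a + 2c to the basis.

S(f_1,g_3): lcm = ab^2. S = 2b^3 - a^2c + a^2 + 2ab - 2b^2 + ac + 2bc.
  reduce S modulo (f_1, f_2, g_3):
  remainder -a^2c + ac^2 + a^2 - ac - 2c^2 + 2a - 2b + 2c ≠ 0; add g_4 = -a^2c + ac^2 + a^2 - ac - 2c^2 + 2a - 2b + 2c to the basis.

The other S-polynomials (S(f_2,g_3), S(f_1,g_4), S(f_2,g_4), S(g_3,g_4)) all reduce to 0 modulo the current basis, so we have a Gröbner basis.
Inter-reduce: drop elements whose leading term is divisible by another's, tail-reduce, and make monic.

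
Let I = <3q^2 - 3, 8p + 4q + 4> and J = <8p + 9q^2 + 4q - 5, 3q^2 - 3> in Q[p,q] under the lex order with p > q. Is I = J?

For a fixed monomial order, each ideal has a unique reduced Gröbner basis; comparing bases decides equality.
Buchberger on the first generating set:
f_1 = 3q^2 - 3, LT = q^2.
f_2 = 8p + 4q + 4, LT = p.

The S-polynomials (S(f_1,f_2)) all reduce to 0 modulo the current basis, so we have a Gröbner basis.
Inter-reduce: drop elements whose leading term is divisible by another's, tail-reduce, and make monic.
Reduced Gröbner basis: {p + 1/2q + 1/2, q^2 - 1}.

Buchberger on the second generating set:
h_1 = 8p + 9q^2 + 4q - 5, LT = p.
h_2 = 3q^2 - 3, LT = q^2.

The S-polynomials (S(h_1,h_2)) all reduce to 0 modulo the current basis, so we have a Gröbner basis.
Inter-reduce: drop elements whose leading term is divisible by another's, tail-reduce, and make monic.
Reduced Gröbner basis: {p + 1/2q + 1/2, q^2 - 1}.

These coincide, so the ideals are equal.

Yes, the ideals are equal.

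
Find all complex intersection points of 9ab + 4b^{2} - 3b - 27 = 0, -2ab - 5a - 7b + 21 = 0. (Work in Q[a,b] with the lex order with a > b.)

Compute a lex Gröbner basis by Buchberger's algorithm.
f_1 = 9ab + 4b^{2} - 3b - 27, LT = ab.
f_2 = -2ab - 5a - 7b + 21, LT = ab.

S(f_1,f_2): lcm = ab. S = -\tfrac{5}{2}a + \tfrac{4}{9}b^{2} - \tfrac{23}{6}b + \tfrac{15}{2}.
  leading term a: no divisor's leading term divides it; move -\tfrac{5}{2}a to the remainder.
  leading term b^{2}: no divisor's leading term divides it; move \tfrac{4}{9}b^{2} to the remainder.
  leading term b: no divisor's leading term divides it; move -\tfrac{23}{6}b to the remainder.
  leading term 1: no divisor's leading term divides it; move \tfrac{15}{2} to the remainder.
  remainder -\tfrac{5}{2}a + \tfrac{4}{9}b^{2} - \tfrac{23}{6}b + \tfrac{15}{2} ≠ 0; add h_3 = -\tfrac{5}{2}a + \tfrac{4}{9}b^{2} - \tfrac{23}{6}b + \tfrac{15}{2} to the basis.

S(f_1,h_3): lcm = ab. S = \tfrac{8}{45}b^{3} - \tfrac{49}{45}b^{2} + \tfrac{8}{3}b - 3.
  leading term b^{3}: no divisor's leading term divides it; move \tfrac{8}{45}b^{3} to the remainder.
  leading term b^{2}: no divisor's leading term divides it; move -\tfrac{49}{45}b^{2} to the remainder.
  leading term b: no divisor's leading term divides it; move \tfrac{8}{3}b to the remainder.
  leading term 1: no divisor's leading term divides it; move -3 to the remainder.
  remainder \tfrac{8}{45}b^{3} - \tfrac{49}{45}b^{2} + \tfrac{8}{3}b - 3 ≠ 0; add h_4 = \tfrac{8}{45}b^{3} - \tfrac{49}{45}b^{2} + \tfrac{8}{3}b - 3 to the basis.

The other S-polynomials (S(f_2,h_3), S(f_1,h_4), S(f_2,h_4), S(h_3,h_4)) all reduce to 0 modulo the current basis, so we have a Gröbner basis.
Inter-reduce: drop elements whose leading term is divisible by another's, tail-reduce, and make monic.
Reduced Gröbner basis: {a - \tfrac{8}{45}b^{2} + \tfrac{23}{15}b - 3, b^{3} - \tfrac{49}{8}b^{2} + 15b - \tfrac{135}{8}}.

Since the basis is lex-ordered, b^{3} - \tfrac{49}{8}b^{2} + 15b - \tfrac{135}{8} is univariate in b. Its roots are {3, 25/16 - sqrt(815)*I/16, 25/16 + sqrt(815)*I/16}. Back-substituting each root into the other basis elements fixes the other coordinates.
  b = 3: the earlier basis element becomes a = 0, giving a = 0 — point (0, 3).
  b = 25/16 - sqrt(815)*I/16: the earlier basis element becomes a - 17/36 - 11*sqrt(815)*I/180 = 0, giving a = 17/36 + 11*sqrt(815)*I/180 — point (17/36 + 11*sqrt(815)*I/180, 25/16 - sqrt(815)*I/16).
  b = 25/16 + sqrt(815)*I/16: the earlier basis element becomes a - 17/36 + 11*sqrt(815)*I/180 = 0, giving a = 17/36 - 11*sqrt(815)*I/180 — point (17/36 - 11*sqrt(815)*I/180, 25/16 + sqrt(815)*I/16).

{(0, 3), (17/36 + 11*sqrt(815)*I/180, 25/16 - sqrt(815)*I/16), (17/36 - 11*sqrt(815)*I/180, 25/16 + sqrt(815)*I/16)}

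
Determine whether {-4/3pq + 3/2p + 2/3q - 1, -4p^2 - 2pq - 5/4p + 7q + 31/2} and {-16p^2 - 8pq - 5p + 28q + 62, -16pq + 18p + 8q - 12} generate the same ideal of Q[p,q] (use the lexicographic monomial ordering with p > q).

Yes, the ideals are equal.

Since reduced Gröbner bases are canonical representatives of ideals under a given ordering, it suffices to compute and compare them.
Buchberger on the first generating set:
f_1 = -4/3pq + 3/2p + 2/3q - 1, LT = pq.
f_2 = -4p^2 - 2pq - 5/4p + 7q + 31/2, LT = p^2.

S(f_1,f_2): lcm = p^2q. S = -9/8p^2 - 1/2pq^2 - 13/16pq + 3/4p + 7/4q^2 + 31/8q.
  leading term p^2: subtract (9/32)·f_2 from -9/8p^2 - 1/2pq^2 - 13/16pq + 3/4p + 7/4q^2 + 31/8q → -1/2pq^2 - 1/4pq + 141/128p + 7/4q^2 + 61/32q - 279/64
  leading term pq^2: subtract (3/8q)·f_1 from -1/2pq^2 - 1/4pq + 141/128p + 7/4q^2 + 61/32q - 279/64 → -13/16pq + 141/128p + 3/2q^2 + 73/32q - 279/64
  leading term pq: subtract (39/64)·f_1 from -13/16pq + 141/128p + 3/2q^2 + 73/32q - 279/64 → 3/16p + 3/2q^2 + 15/8q - 15/4
  leading term p: no divisor's leading term divides it; move 3/16p to the remainder.
  leading term q^2: no divisor's leading term divides it; move 3/2q^2 to the remainder.
  leading term q: no divisor's leading term divides it; move 15/8q to the remainder.
  leading term 1: no divisor's leading term divides it; move -15/4 to the remainder.
  remainder 3/16p + 3/2q^2 + 15/8q - 15/4 ≠ 0; add g_3 = 3/16p + 3/2q^2 + 15/8q - 15/4 to the basis.

S(f_1,g_3): lcm = pq. S = -9/8p - 8q^3 - 10q^2 + 39/2q + 3/4.
  leading term p: subtract (-6)·g_3 from -9/8p - 8q^3 - 10q^2 + 39/2q + 3/4 → -8q^3 - q^2 + 123/4q - 87/4
  leading term q^3: no divisor's leading term divides it; move -8q^3 to the remainder.
  leading term q^2: no divisor's leading term divides it; move -q^2 to the remainder.
  leading term q: no divisor's leading term divides it; move 123/4q to the remainder.
  leading term 1: no divisor's leading term divides it; move -87/4 to the remainder.
  remainder -8q^3 - q^2 + 123/4q - 87/4 ≠ 0; add g_4 = -8q^3 - q^2 + 123/4q - 87/4 to the basis.

The other S-polynomials (S(f_2,g_3), S(f_1,g_4), S(f_2,g_4), S(g_3,g_4)) all reduce to 0 modulo the current basis, so we have a Gröbner basis.
Inter-reduce: drop elements whose leading term is divisible by another's, tail-reduce, and make monic.
Reduced Gröbner basis: {p + 8q^2 + 10q - 20, q^3 + 1/8q^2 - 123/32q + 87/32}.

Buchberger on the second generating set:
h_1 = -16p^2 - 8pq - 5p + 28q + 62, LT = p^2.
h_2 = -16pq + 18p + 8q - 12, LT = pq.

S(h_1,h_2): lcm = p^2q. S = 9/8p^2 + 1/2pq^2 + 13/16pq - 3/4p - 7/4q^2 - 31/8q.
  leading term p^2: subtract (-9/128)·h_1 from 9/8p^2 + 1/2pq^2 + 13/16pq - 3/4p - 7/4q^2 - 31/8q → 1/2pq^2 + 1/4pq - 141/128p - 7/4q^2 - 61/32q + 279/64
  leading term pq^2: subtract (-1/32q)·h_2 from 1/2pq^2 + 1/4pq - 141/128p - 7/4q^2 - 61/32q + 279/64 → 13/16pq - 141/128p - 3/2q^2 - 73/32q + 279/64
  leading term pq: subtract (-13/256)·h_2 from 13/16pq - 141/128p - 3/2q^2 - 73/32q + 279/64 → -3/16p - 3/2q^2 - 15/8q + 15/4
  leading term p: no divisor's leading term divides it; move -3/16p to the remainder.
  leading term q^2: no divisor's leading term divides it; move -3/2q^2 to the remainder.
  leading term q: no divisor's leading term divides it; move -15/8q to the remainder.
  leading term 1: no divisor's leading term divides it; move 15/4 to the remainder.
  remainder -3/16p - 3/2q^2 - 15/8q + 15/4 ≠ 0; add k_3 = -3/16p - 3/2q^2 - 15/8q + 15/4 to the basis.

S(h_2,k_3): lcm = pq. S = -9/8p - 8q^3 - 10q^2 + 39/2q + 3/4.
  leading term p: subtract (6)·k_3 from -9/8p - 8q^3 - 10q^2 + 39/2q + 3/4 → -8q^3 - q^2 + 123/4q - 87/4
  leading term q^3: no divisor's leading term divides it; move -8q^3 to the remainder.
  leading term q^2: no divisor's leading term divides it; move -q^2 to the remainder.
  leading term q: no divisor's leading term divides it; move 123/4q to the remainder.
  leading term 1: no divisor's leading term divides it; move -87/4 to the remainder.
  remainder -8q^3 - q^2 + 123/4q - 87/4 ≠ 0; add k_4 = -8q^3 - q^2 + 123/4q - 87/4 to the basis.

The other S-polynomials (S(h_1,k_3), S(h_1,k_4), S(h_2,k_4), S(k_3,k_4)) all reduce to 0 modulo the current basis, so we have a Gröbner basis.
Inter-reduce: drop elements whose leading term is divisible by another's, tail-reduce, and make monic.
Reduced Gröbner basis: {p + 8q^2 + 10q - 20, q^3 + 1/8q^2 - 123/32q + 87/32}.

These coincide, so the ideals are equal.
The same test decides containment: I ⊆ J iff every generator of I reduces to 0 modulo a Gröbner basis of J.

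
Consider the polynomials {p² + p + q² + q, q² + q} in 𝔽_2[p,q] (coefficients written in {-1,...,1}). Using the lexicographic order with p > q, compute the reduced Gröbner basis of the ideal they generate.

G = {p² + p, q² + q}

f_1 = p² + p + q² + q, LT = p².
f_2 = q² + q, LT = q².

The S-polynomials (S(f_1,f_2)) all reduce to 0 modulo the current basis, so we have a Gröbner basis.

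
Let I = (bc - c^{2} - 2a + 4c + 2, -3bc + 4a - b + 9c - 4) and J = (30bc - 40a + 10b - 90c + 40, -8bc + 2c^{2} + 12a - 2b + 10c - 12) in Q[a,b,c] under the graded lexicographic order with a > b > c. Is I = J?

Equality of ideals is decidable: compute both reduced Gröbner bases (unique for the ordering) and check whether they agree.
Buchberger on the first generating set:
f_1 = bc - c^{2} - 2a + 4c + 2, LT = bc.
f_2 = -3bc + 4a - b + 9c - 4, LT = bc.

S(f_1,f_2): lcm = bc. S = -c^{2} - \tfrac{2}{3}a - \tfrac{1}{3}b + 7c + \tfrac{2}{3}.
  leading term c^{2}: no divisor's leading term divides it; move -c^{2} to the remainder.
  leading term a: no divisor's leading term divides it; move -\tfrac{2}{3}a to the remainder.
  leading term b: no divisor's leading term divides it; move -\tfrac{1}{3}b to the remainder.
  leading term c: no divisor's leading term divides it; move 7c to the remainder.
  leading term 1: no divisor's leading term divides it; move \tfrac{2}{3} to the remainder.
  remainder -c^{2} - \tfrac{2}{3}a - \tfrac{1}{3}b + 7c + \tfrac{2}{3} ≠ 0; add g_3 = -c^{2} - \tfrac{2}{3}a - \tfrac{1}{3}b + 7c + \tfrac{2}{3} to the basis.

S(f_1,g_3): lcm = bc^{2}. S = -c^{3} - \tfrac{2}{3}ab - 2ac - \tfrac{1}{3}b^{2} + 7bc + 4c^{2} + \tfrac{2}{3}b + 2c.
  leading term c^{3}: subtract (c)·g_3 from -c^{3} - \tfrac{2}{3}ab - 2ac - \tfrac{1}{3}b^{2} + 7bc + 4c^{2} + \tfrac{2}{3}b + 2c → -\tfrac{2}{3}ab - \tfrac{4}{3}ac - \tfrac{1}{3}b^{2} + \tfrac{22}{3}bc - 3c^{2} + \tfrac{2}{3}b + \tfrac{4}{3}c
  leading term ab: no divisor's leading term divides it; move -\tfrac{2}{3}ab to the remainder.
  leading term ac: no divisor's leading term divides it; move -\tfrac{4}{3}ac to the remainder.
  leading term b^{2}: no divisor's leading term divides it; move -\tfrac{1}{3}b^{2} to the remainder.
  leading term bc: subtract (\tfrac{22}{3})·f_1 from \tfrac{22}{3}bc - 3c^{2} + \tfrac{2}{3}b + \tfrac{4}{3}c → \tfrac{13}{3}c^{2} + \tfrac{44}{3}a + \tfrac{2}{3}b - 28c - \tfrac{44}{3}
  leading term c^{2}: subtract (-\tfrac{13}{3})·g_3 from \tfrac{13}{3}c^{2} + \tfrac{44}{3}a + \tfrac{2}{3}b - 28c - \tfrac{44}{3} → \tfrac{106}{9}a - \tfrac{7}{9}b + \tfrac{7}{3}c - \tfrac{106}{9}
  leading term a: no divisor's leading term divides it; move \tfrac{106}{9}a to the remainder.
  leading term b: no divisor's leading term divides it; move -\tfrac{7}{9}b to the remainder.
  leading term c: no divisor's leading term divides it; move \tfrac{7}{3}c to the remainder.
  leading term 1: no divisor's leading term divides it; move -\tfrac{106}{9} to the remainder.
  remainder -\tfrac{2}{3}ab - \tfrac{4}{3}ac - \tfrac{1}{3}b^{2} + \tfrac{106}{9}a - \tfrac{7}{9}b + \tfrac{7}{3}c - \tfrac{106}{9} ≠ 0; add g_4 = -\tfrac{2}{3}ab - \tfrac{4}{3}ac - \tfrac{1}{3}b^{2} + \tfrac{106}{9}a - \tfrac{7}{9}b + \tfrac{7}{3}c - \tfrac{106}{9} to the basis.

The other S-polynomials (S(f_2,g_3), S(f_1,g_4), S(f_2,g_4), S(g_3,g_4)) all reduce to 0 modulo the current basis, so we have a Gröbner basis.
Inter-reduce: drop elements whose leading term is divisible by another's, tail-reduce, and make monic.
Reduced Gröbner basis: {ab + 2ac + \tfrac{1}{2}b^{2} - \tfrac{53}{3}a + \tfrac{7}{6}b - \tfrac{7}{2}c + \tfrac{53}{3}, bc - \tfrac{4}{3}a + \tfrac{1}{3}b - 3c + \tfrac{4}{3}, c^{2} + \tfrac{2}{3}a + \tfrac{1}{3}b - 7c - \tfrac{2}{3}}.

Buchberger on the second generating set:
h_1 = 30bc - 40a + 10b - 90c + 40, LT = bc.
h_2 = -8bc + 2c^{2} + 12a - 2b + 10c - 12, LT = bc.

S(h_1,h_2): lcm = bc. S = \tfrac{1}{4}c^{2} + \tfrac{1}{6}a + \tfrac{1}{12}b - \tfrac{7}{4}c - \tfrac{1}{6}.
  leading term c^{2}: no divisor's leading term divides it; move \tfrac{1}{4}c^{2} to the remainder.
  leading term a: no divisor's leading term divides it; move \tfrac{1}{6}a to the remainder.
  leading term b: no divisor's leading term divides it; move \tfrac{1}{12}b to the remainder.
  leading term c: no divisor's leading term divides it; move -\tfrac{7}{4}c to the remainder.
  leading term 1: no divisor's leading term divides it; move -\tfrac{1}{6} to the remainder.
  remainder \tfrac{1}{4}c^{2} + \tfrac{1}{6}a + \tfrac{1}{12}b - \tfrac{7}{4}c - \tfrac{1}{6} ≠ 0; add k_3 = \tfrac{1}{4}c^{2} + \tfrac{1}{6}a + \tfrac{1}{12}b - \tfrac{7}{4}c - \tfrac{1}{6} to the basis.

S(h_1,k_3): lcm = bc^{2}. S = -\tfrac{2}{3}ab - \tfrac{4}{3}ac - \tfrac{1}{3}b^{2} + \tfrac{22}{3}bc - 3c^{2} + \tfrac{2}{3}b + \tfrac{4}{3}c.
  leading term ab: no divisor's leading term divides it; move -\tfrac{2}{3}ab to the remainder.
  leading term ac: no divisor's leading term divides it; move -\tfrac{4}{3}ac to the remainder.
  leading term b^{2}: no divisor's leading term divides it; move -\tfrac{1}{3}b^{2} to the remainder.
  leading term bc: subtract (\tfrac{11}{45})·h_1 from \tfrac{22}{3}bc - 3c^{2} + \tfrac{2}{3}b + \tfrac{4}{3}c → -3c^{2} + \tfrac{88}{9}a - \tfrac{16}{9}b + \tfrac{70}{3}c - \tfrac{88}{9}
  leading term c^{2}: subtract (-12)·k_3 from -3c^{2} + \tfrac{88}{9}a - \tfrac{16}{9}b + \tfrac{70}{3}c - \tfrac{88}{9} → \tfrac{106}{9}a - \tfrac{7}{9}b + \tfrac{7}{3}c - \tfrac{106}{9}
  leading term a: no divisor's leading term divides it; move \tfrac{106}{9}a to the remainder.
  leading term b: no divisor's leading term divides it; move -\tfrac{7}{9}b to the remainder.
  leading term c: no divisor's leading term divides it; move \tfrac{7}{3}c to the remainder.
  leading term 1: no divisor's leading term divides it; move -\tfrac{106}{9} to the remainder.
  remainder -\tfrac{2}{3}ab - \tfrac{4}{3}ac - \tfrac{1}{3}b^{2} + \tfrac{106}{9}a - \tfrac{7}{9}b + \tfrac{7}{3}c - \tfrac{106}{9} ≠ 0; add k_4 = -\tfrac{2}{3}ab - \tfrac{4}{3}ac - \tfrac{1}{3}b^{2} + \tfrac{106}{9}a - \tfrac{7}{9}b + \tfrac{7}{3}c - \tfrac{106}{9} to the basis.

The other S-polynomials (S(h_2,k_3), S(h_1,k_4), S(h_2,k_4), S(k_3,k_4)) all reduce to 0 modulo the current basis, so we have a Gröbner basis.
Inter-reduce: drop elements whose leading term is divisible by another's, tail-reduce, and make monic.
Reduced Gröbner basis: {ab + 2ac + \tfrac{1}{2}b^{2} - \tfrac{53}{3}a + \tfrac{7}{6}b - \tfrac{7}{2}c + \tfrac{53}{3}, bc - \tfrac{4}{3}a + \tfrac{1}{3}b - 3c + \tfrac{4}{3}, c^{2} + \tfrac{2}{3}a + \tfrac{1}{3}b - 7c - \tfrac{2}{3}}.

The two bases agree; hence the ideals are identical.

Yes, the ideals are equal.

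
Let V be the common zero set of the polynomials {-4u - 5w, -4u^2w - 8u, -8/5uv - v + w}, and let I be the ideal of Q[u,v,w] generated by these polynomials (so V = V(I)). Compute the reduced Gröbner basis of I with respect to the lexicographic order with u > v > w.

f_1 = -4u - 5w, LT = u.
f_2 = -4u^2w - 8u, LT = u^2w.
f_3 = -8/5uv - v + w, LT = uv.

S(f_1,f_2): lcm = u^2w. S = 5/4uw^2 - 2u.
  leading term uw^2: subtract (-5/16w^2)·f_1 from 5/4uw^2 - 2u → -2u - 25/16w^3
  leading term u: subtract (1/2)·f_1 from -2u - 25/16w^3 → -25/16w^3 + 5/2w
  leading term w^3: no divisor's leading term divides it; move -25/16w^3 to the remainder.
  leading term w: no divisor's leading term divides it; move 5/2w to the remainder.
  remainder -25/16w^3 + 5/2w ≠ 0; add g_4 = -25/16w^3 + 5/2w to the basis.

S(f_1,f_3): lcm = uv. S = 5/4vw - 5/8v + 5/8w.
  leading term vw: no divisor's leading term divides it; move 5/4vw to the remainder.
  leading term v: no divisor's leading term divides it; move -5/8v to the remainder.
  leading term w: no divisor's leading term divides it; move 5/8w to the remainder.
  remainder 5/4vw - 5/8v + 5/8w ≠ 0; add g_5 = 5/4vw - 5/8v + 5/8w to the basis.

S(f_2,f_3): lcm = u^2vw. S = -5/8uvw + 2uv + 5/8uw^2.
  leading term uvw: subtract (5/32vw)·f_1 from -5/8uvw + 2uv + 5/8uw^2 → 2uv + 5/8uw^2 + 25/32vw^2
  leading term uv: subtract (-1/2v)·f_1 from 2uv + 5/8uw^2 + 25/32vw^2 → 5/8uw^2 + 25/32vw^2 - 5/2vw
  leading term uw^2: subtract (-5/32w^2)·f_1 from 5/8uw^2 + 25/32vw^2 - 5/2vw → 25/32vw^2 - 5/2vw - 25/32w^3
  leading term vw^2: subtract (5/8w)·g_5 from 25/32vw^2 - 5/2vw - 25/32w^3 → -135/64vw - 25/32w^3 - 25/64w^2
  leading term vw: subtract (-27/16)·g_5 from -135/64vw - 25/32w^3 - 25/64w^2 → -135/128v - 25/32w^3 - 25/64w^2 + 135/128w
  leading term v: no divisor's leading term divides it; move -135/128v to the remainder.
  leading term w^3: subtract (1/2)·g_4 from -25/32w^3 - 25/64w^2 + 135/128w → -25/64w^2 - 25/128w
  leading term w^2: no divisor's leading term divides it; move -25/64w^2 to the remainder.
  leading term w: no divisor's leading term divides it; move -25/128w to the remainder.
  remainder -135/128v - 25/64w^2 - 25/128w ≠ 0; add g_6 = -135/128v - 25/64w^2 - 25/128w to the basis.

The other S-polynomials (S(f_1,g_4), S(f_2,g_4), S(f_3,g_4), S(f_1,g_5), S(f_2,g_5), S(f_3,g_5), S(g_4,g_5), S(f_1,g_6), S(f_2,g_6), S(f_3,g_6), S(g_4,g_6), S(g_5,g_6)) all reduce to 0 modulo the current basis, so we have a Gröbner basis.
Inter-reduce: drop elements whose leading term is divisible by another's, tail-reduce, and make monic.

G = {u + 5/4w, v + 10/27w^2 + 5/27w, w^3 - 8/5w}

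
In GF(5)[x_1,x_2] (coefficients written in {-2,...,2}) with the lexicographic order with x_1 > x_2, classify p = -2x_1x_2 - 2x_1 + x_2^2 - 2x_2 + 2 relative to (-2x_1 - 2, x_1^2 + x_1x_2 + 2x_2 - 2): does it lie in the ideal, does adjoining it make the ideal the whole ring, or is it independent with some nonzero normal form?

First compute the reduced Gröbner basis of I by Buchberger's algorithm.
f_1 = -2x_1 - 2, LT = x_1.
f_2 = x_1^2 + x_1x_2 + 2x_2 - 2, LT = x_1^2.

S(f_1,f_2): lcm = x_1^2. S = -x_1x_2 + x_1 - 2x_2 + 2.
  leading term x_1x_2: subtract (-2x_2)·f_1 from -x_1x_2 + x_1 - 2x_2 + 2 → x_1 - x_2 + 2
  leading term x_1: subtract (2)·f_1 from x_1 - x_2 + 2 → -x_2 + 1
  leading term x_2: no divisor's leading term divides it; move -x_2 to the remainder.
  leading term 1: no divisor's leading term divides it; move 1 to the remainder.
  remainder -x_2 + 1 ≠ 0; add h_3 = -x_2 + 1 to the basis.

The other S-polynomials (S(f_1,h_3), S(f_2,h_3)) all reduce to 0 modulo the current basis, so we have a Gröbner basis.
Inter-reduce: drop elements whose leading term is divisible by another's, tail-reduce, and make monic.
Reduced Gröbner basis: {x_1 + 1, x_2 - 1}.
Label its elements g_1 = x_1 + 1, g_2 = x_2 - 1.

Reduce p = -2x_1x_2 - 2x_1 + x_2^2 - 2x_2 + 2 modulo G:
  leading term x_1x_2: subtract (-2x_2)·g_1 from -2x_1x_2 - 2x_1 + x_2^2 - 2x_2 + 2 → -2x_1 + x_2^2 + 2
  leading term x_1: subtract (-2)·g_1 from -2x_1 + x_2^2 + 2 → x_2^2 - 1
  leading term x_2^2: subtract (x_2)·g_2 from x_2^2 - 1 → x_2 - 1
  leading term x_2: subtract (1)·g_2 from x_2 - 1 → 0
  normal form = 0.
Since the normal form is 0, p ∈ I.

Ideal membership is decidable via reduction modulo a Gröbner basis.

-2x_1x_2 - 2x_1 + x_2^2 - 2x_2 + 2 lies in I (it reduces to 0).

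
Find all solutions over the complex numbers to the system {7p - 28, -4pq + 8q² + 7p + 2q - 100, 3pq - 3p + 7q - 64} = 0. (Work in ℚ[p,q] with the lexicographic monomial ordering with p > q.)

{(4, 4)}

Compute a lex Gröbner basis by Buchberger's algorithm.
f_1 = 7p - 28, LT = p.
f_2 = -4pq + 7p + 8q² + 2q - 100, LT = pq.
f_3 = 3pq - 3p + 7q - 64, LT = pq.

S(f_1,f_2): lcm = pq. S = 7/4p + 2q² - 7/2q - 25.
  leading term p: subtract (¼)·f_1 from 7/4p + 2q² - 7/2q - 25 → 2q² - 7/2q - 18
  leading term q²: no divisor's leading term divides it; move 2q² to the remainder.
  leading term q: no divisor's leading term divides it; move -7/2q to the remainder.
  leading term 1: no divisor's leading term divides it; move -18 to the remainder.
  remainder 2q² - 7/2q - 18 ≠ 0; add h_4 = 2q² - 7/2q - 18 to the basis.

S(f_1,f_3): lcm = pq. S = p - 19/3q + 64/3.
  leading term p: subtract (1/7)·f_1 from p - 19/3q + 64/3 → -19/3q + 76/3
  leading term q: no divisor's leading term divides it; move -19/3q to the remainder.
  leading term 1: no divisor's leading term divides it; move 76/3 to the remainder.
  remainder -19/3q + 76/3 ≠ 0; add h_5 = -19/3q + 76/3 to the basis.

The other S-polynomials (S(f_2,f_3), S(f_1,h_4), S(f_2,h_4), S(f_3,h_4), S(f_1,h_5), S(f_2,h_5), S(f_3,h_5), S(h_4,h_5)) all reduce to 0 modulo the current basis, so we have a Gröbner basis.
Inter-reduce: drop elements whose leading term is divisible by another's, tail-reduce, and make monic.
Reduced Gröbner basis: {p - 4, q - 4}.

The lex basis is triangular: the last element involves only q. Solving q - 4 = 0 gives q ∈ {4}; substituting each value into the earlier elements determines the remaining variables.
  q = 4: the earlier basis element becomes p - 4 = 0, giving p = 4 — point (4, 4).
Check: every point annihilates each of the original generators.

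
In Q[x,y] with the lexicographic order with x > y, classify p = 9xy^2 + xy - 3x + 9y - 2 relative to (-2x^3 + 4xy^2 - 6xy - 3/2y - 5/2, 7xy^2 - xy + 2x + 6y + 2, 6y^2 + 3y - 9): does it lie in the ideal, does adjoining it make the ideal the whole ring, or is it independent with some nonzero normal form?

9xy^2 + xy - 3x + 9y - 2 lies in I (it reduces to 0).

First compute the reduced Gröbner basis of I by Buchberger's algorithm.
f_1 = -2x^3 + 4xy^2 - 6xy - 3/2y - 5/2, LT = x^3.
f_2 = 7xy^2 - xy + 2x + 6y + 2, LT = xy^2.
f_3 = 6y^2 + 3y - 9, LT = y^2.

S(f_1,f_2): lcm = x^3y^2. S = 1/7x^3y - 2/7x^3 - 6/7x^2y - 2/7x^2 - 2xy^4 + 3xy^3 + 3/4y^3 + 5/4y^2.
  leading term x^3y: subtract (-1/14y)·f_1 from 1/7x^3y - 2/7x^3 - 6/7x^2y - 2/7x^2 - 2xy^4 + 3xy^3 + 3/4y^3 + 5/4y^2 → -2/7x^3 - 6/7x^2y - 2/7x^2 - 2xy^4 + 23/7xy^3 - 3/7xy^2 + 3/4y^3 + 8/7y^2 - 5/28y
  leading term x^3: subtract (1/7)·f_1 from -2/7x^3 - 6/7x^2y - 2/7x^2 - 2xy^4 + 23/7xy^3 - 3/7xy^2 + 3/4y^3 + 8/7y^2 - 5/28y → -6/7x^2y - 2/7x^2 - 2xy^4 + 23/7xy^3 - xy^2 + 6/7xy + 3/4y^3 + 8/7y^2 + 1/28y + 5/14
  leading term x^2y: no divisor's leading term divides it; move -6/7x^2y to the remainder.
  leading term x^2: no divisor's leading term divides it; move -2/7x^2 to the remainder.
  leading term xy^4: subtract (-2/7y^2)·f_2 from -2xy^4 + 23/7xy^3 - xy^2 + 6/7xy + 3/4y^3 + 8/7y^2 + 1/28y + 5/14 → 3xy^3 - 3/7xy^2 + 6/7xy + 69/28y^3 + 12/7y^2 + 1/28y + 5/14
  leading term xy^3: subtract (3/7y)·f_2 from 3xy^3 - 3/7xy^2 + 6/7xy + 69/28y^3 + 12/7y^2 + 1/28y + 5/14 → 69/28y^3 - 6/7y^2 - 23/28y + 5/14
  leading term y^3: subtract (23/56y)·f_3 from 69/28y^3 - 6/7y^2 - 23/28y + 5/14 → -117/56y^2 + 23/8y + 5/14
  leading term y^2: subtract (-39/112)·f_3 from -117/56y^2 + 23/8y + 5/14 → 439/112y - 311/112
  leading term y: no divisor's leading term divides it; move 439/112y to the remainder.
  leading term 1: no divisor's leading term divides it; move -311/112 to the remainder.
  remainder -6/7x^2y - 2/7x^2 + 439/112y - 311/112 ≠ 0; add h_4 = -6/7x^2y - 2/7x^2 + 439/112y - 311/112 to the basis.

S(f_2,f_3): lcm = xy^2. S = -9/14xy + 25/14x + 6/7y + 2/7.
  leading term xy: no divisor's leading term divides it; move -9/14xy to the remainder.
  leading term x: no divisor's leading term divides it; move 25/14x to the remainder.
  leading term y: no divisor's leading term divides it; move 6/7y to the remainder.
  leading term 1: no divisor's leading term divides it; move 2/7 to the remainder.
  remainder -9/14xy + 25/14x + 6/7y + 2/7 ≠ 0; add h_5 = -9/14xy + 25/14x + 6/7y + 2/7 to the basis.

S(f_1,h_4): lcm = x^3y. S = -1/3x^3 - 2xy^3 + 3xy^2 + 439/96xy - 311/96x + 3/4y^2 + 5/4y.
  leading term x^3: subtract (1/6)·f_1 from -1/3x^3 - 2xy^3 + 3xy^2 + 439/96xy - 311/96x + 3/4y^2 + 5/4y → -2xy^3 + 7/3xy^2 + 535/96xy - 311/96x + 3/4y^2 + 3/2y + 5/12
  leading term xy^3: subtract (-2/7y)·f_2 from -2xy^3 + 7/3xy^2 + 535/96xy - 311/96x + 3/4y^2 + 3/2y + 5/12 → 43/21xy^2 + 4129/672xy - 311/96x + 69/28y^2 + 29/14y + 5/12
  leading term xy^2: subtract (43/147)·f_2 from 43/21xy^2 + 4129/672xy - 311/96x + 69/28y^2 + 29/14y + 5/12 → 10093/1568xy - 5997/1568x + 69/28y^2 + 31/98y - 33/196
  leading term xy: subtract (-10093/1008)·h_5 from 10093/1568xy - 5997/1568x + 69/28y^2 + 31/98y - 33/196 → 253/18x + 69/28y^2 + 1495/168y + 1357/504
  leading term x: no divisor's leading term divides it; move 253/18x to the remainder.
  leading term y^2: subtract (23/56)·f_3 from 69/28y^2 + 1495/168y + 1357/504 → 23/3y + 115/18
  leading term y: no divisor's leading term divides it; move 23/3y to the remainder.
  leading term 1: no divisor's leading term divides it; move 115/18 to the remainder.
  remainder 253/18x + 23/3y + 115/18 ≠ 0; add h_6 = 253/18x + 23/3y + 115/18 to the basis.

S(f_2,h_4): lcm = x^2y^2. S = -10/21x^2y + 2/7x^2 + 6/7xy + 2/7x + 439/96y^2 - 311/96y.
  leading term x^2y: subtract (5/9)·h_4 from -10/21x^2y + 2/7x^2 + 6/7xy + 2/7x + 439/96y^2 - 311/96y → 4/9x^2 + 6/7xy + 2/7x + 439/96y^2 - 10921/2016y + 1555/1008
  leading term x^2: subtract (8/253x)·h_6 from 4/9x^2 + 6/7xy + 2/7x + 439/96y^2 - 10921/2016y + 1555/1008 → 142/231xy + 58/693x + 439/96y^2 - 10921/2016y + 1555/1008
  leading term xy: subtract (-284/297)·h_5 from 142/231xy + 58/693x + 439/96y^2 - 10921/2016y + 1555/1008 → 532/297x + 439/96y^2 - 4855/1056y + 8629/4752
  leading term x: subtract (1064/8349)·h_6 from 532/297x + 439/96y^2 - 4855/1056y + 8629/4752 → 439/96y^2 - 194263/34848y + 17453/17424
  leading term y^2: subtract (439/576)·f_3 from 439/96y^2 - 194263/34848y + 17453/17424 → -547883/69696y + 547883/69696
  leading term y: no divisor's leading term divides it; move -547883/69696y to the remainder.
  leading term 1: no divisor's leading term divides it; move 547883/69696 to the remainder.
  remainder -547883/69696y + 547883/69696 ≠ 0; add h_7 = -547883/69696y + 547883/69696 to the basis.

The other S-polynomials (S(f_1,f_3), S(f_3,h_4), S(f_1,h_5), S(f_2,h_5), S(f_3,h_5), S(h_4,h_5), S(f_1,h_6), S(f_2,h_6), S(f_3,h_6), S(h_4,h_6), S(h_5,h_6), S(f_1,h_7), S(f_2,h_7), S(f_3,h_7), S(h_4,h_7), S(h_5,h_7), S(h_6,h_7)) all reduce to 0 modulo the current basis, so we have a Gröbner basis.
Inter-reduce: drop elements whose leading term is divisible by another's, tail-reduce, and make monic.
Reduced Gröbner basis: {x + 1, y - 1}.
Label its elements g_1 = x + 1, g_2 = y - 1.

Reduce p = 9xy^2 + xy - 3x + 9y - 2 modulo G:
  leading term xy^2: subtract (9y^2)·g_1 from 9xy^2 + xy - 3x + 9y - 2 → xy - 3x - 9y^2 + 9y - 2
  leading term xy: subtract (y)·g_1 from xy - 3x - 9y^2 + 9y - 2 → -3x - 9y^2 + 8y - 2
  leading term x: subtract (-3)·g_1 from -3x - 9y^2 + 8y - 2 → -9y^2 + 8y + 1
  leading term y^2: subtract (-9y)·g_2 from -9y^2 + 8y + 1 → -y + 1
  leading term y: subtract (-1)·g_2 from -y + 1 → 0
  normal form = 0.
Since the normal form is 0, p ∈ I.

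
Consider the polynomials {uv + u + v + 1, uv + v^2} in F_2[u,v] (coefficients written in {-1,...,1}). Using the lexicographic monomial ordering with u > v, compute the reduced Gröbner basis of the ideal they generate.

f_1 = uv + u + v + 1, LT = uv.
f_2 = uv + v^2, LT = uv.

S(f_1,f_2): lcm = uv. S = u + v^2 + v + 1.
  leading term u: no divisor's leading term divides it; move u to the remainder.
  leading term v^2: no divisor's leading term divides it; move v^2 to the remainder.
  leading term v: no divisor's leading term divides it; move v to the remainder.
  leading term 1: no divisor's leading term divides it; move 1 to the remainder.
  remainder u + v^2 + v + 1 ≠ 0; add g_3 = u + v^2 + v + 1 to the basis.

S(f_1,g_3): lcm = uv. S = u + v^3 + v^2 + 1.
  leading term u: subtract (1)·g_3 from u + v^3 + v^2 + 1 → v^3 + v
  leading term v^3: no divisor's leading term divides it; move v^3 to the remainder.
  leading term v: no divisor's leading term divides it; move v to the remainder.
  remainder v^3 + v ≠ 0; add g_4 = v^3 + v to the basis.

S(f_2,g_3): lcm = uv. S = v^3 + v.
  leading term v^3: subtract (1)·g_4 from v^3 + v → 0
  remainder 0.

S(f_1,g_4): lcm = uv^3. S = uv^2 + uv + v^3 + v^2.
  leading term uv^2: subtract (v)·f_1 from uv^2 + uv + v^3 + v^2 → v^3 + v
  leading term v^3: subtract (1)·g_4 from v^3 + v → 0
  remainder 0.

S(f_2,g_4): lcm = uv^3. S = uv + v^4.
  leading term uv: subtract (1)·f_1 from uv + v^4 → u + v^4 + v + 1
  leading term u: subtract (1)·g_3 from u + v^4 + v + 1 → v^4 + v^2
  leading term v^4: subtract (v)·g_4 from v^4 + v^2 → 0
  remainder 0.

S(g_3,g_4): leading monomials are coprime, so the S-polynomial reduces to 0 (Buchberger's first criterion).
Every S-polynomial of the final basis reduces to 0, so we have a Gröbner basis.
Inter-reduce: drop elements whose leading term is divisible by another's, tail-reduce, and make monic.

G = {u + v^2 + v + 1, v^3 + v}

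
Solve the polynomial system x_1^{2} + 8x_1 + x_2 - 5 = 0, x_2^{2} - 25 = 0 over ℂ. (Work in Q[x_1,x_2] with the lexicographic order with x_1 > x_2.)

Compute a lex Gröbner basis by Buchberger's algorithm.
f_1 = x_1^{2} + 8x_1 + x_2 - 5, LT = x_1^{2}.
f_2 = x_2^{2} - 25, LT = x_2^{2}.

S(f_1,f_2): leading monomials are coprime, so the S-polynomial reduces to 0 (Buchberger's first criterion).
Every S-polynomial of the final basis reduces to 0, so we have a Gröbner basis.
Inter-reduce: drop elements whose leading term is divisible by another's, tail-reduce, and make monic.
Reduced Gröbner basis: {x_1^{2} + 8x_1 + x_2 - 5, x_2^{2} - 25}.

The lex basis is triangular: the last element involves only x_2. Solving x_2^{2} - 25 = 0 gives x_2 ∈ {-5, 5}; substituting each value into the earlier elements determines the remaining variables.
  x_2 = -5: the earlier basis element becomes x_1^{2} + 8x_1 - 10 = 0, giving x_1 = -4 + sqrt(26), -sqrt(26) - 4 — points (-4 + sqrt(26), -5), (-sqrt(26) - 4, -5).
  x_2 = 5: the earlier basis element becomes x_1^{2} + 8x_1 = 0, giving x_1 = -8, 0 — points (-8, 5), (0, 5).
Substituting each solution back into the original system confirms all equations vanish.
This is the nonlinear analogue of row-reducing a linear system.

{(-4 + sqrt(26), -5), (-sqrt(26) - 4, -5), (-8, 5), (0, 5)}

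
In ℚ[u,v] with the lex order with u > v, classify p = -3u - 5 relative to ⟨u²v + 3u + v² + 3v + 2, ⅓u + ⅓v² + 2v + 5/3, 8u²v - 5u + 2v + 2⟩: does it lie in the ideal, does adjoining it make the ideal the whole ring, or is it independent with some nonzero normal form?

First compute the reduced Gröbner basis of I by Buchberger's algorithm.
f_1 = u²v + 3u + v² + 3v + 2, LT = u²v.
f_2 = ⅓u + ⅓v² + 2v + 5/3, LT = u.
f_3 = 8u²v - 5u + 2v + 2, LT = u²v.

S(f_1,f_2): lcm = u²v. S = -uv³ - 6uv² - 5uv + 3u + v² + 3v + 2.
  leading term uv³: subtract (-3v³)·f_2 from -uv³ - 6uv² - 5uv + 3u + v² + 3v + 2 → -6uv² - 5uv + 3u + v⁵ + 6v⁴ + 5v³ + v² + 3v + 2
  leading term uv²: subtract (-18v²)·f_2 from -6uv² - 5uv + 3u + v⁵ + 6v⁴ + 5v³ + v² + 3v + 2 → -5uv + 3u + v⁵ + 12v⁴ + 41v³ + 31v² + 3v + 2
  leading term uv: subtract (-15v)·f_2 from -5uv + 3u + v⁵ + 12v⁴ + 41v³ + 31v² + 3v + 2 → 3u + v⁵ + 12v⁴ + 46v³ + 61v² + 28v + 2
  leading term u: subtract (9)·f_2 from 3u + v⁵ + 12v⁴ + 46v³ + 61v² + 28v + 2 → v⁵ + 12v⁴ + 46v³ + 58v² + 10v - 13
  leading term v⁵: no divisor's leading term divides it; move v⁵ to the remainder.
  leading term v⁴: no divisor's leading term divides it; move 12v⁴ to the remainder.
  leading term v³: no divisor's leading term divides it; move 46v³ to the remainder.
  leading term v²: no divisor's leading term divides it; move 58v² to the remainder.
  leading term v: no divisor's leading term divides it; move 10v to the remainder.
  leading term 1: no divisor's leading term divides it; move -13 to the remainder.
  remainder v⁵ + 12v⁴ + 46v³ + 58v² + 10v - 13 ≠ 0; add h_4 = v⁵ + 12v⁴ + 46v³ + 58v² + 10v - 13 to the basis.

S(f_1,f_3): lcm = u²v. S = 29/8u + v² + 11/4v + 7/4.
  leading term u: subtract (87/8)·f_2 from 29/8u + v² + 11/4v + 7/4 → -21/8v² - 19v - 131/8
  leading term v²: no divisor's leading term divides it; move -21/8v² to the remainder.
  leading term v: no divisor's leading term divides it; move -19v to the remainder.
  leading term 1: no divisor's leading term divides it; move -131/8 to the remainder.
  remainder -21/8v² - 19v - 131/8 ≠ 0; add h_5 = -21/8v² - 19v - 131/8 to the basis.

S(f_3,h_4): lcm = u²v⁵. S = -12u²v⁴ - 46u²v³ - 58u²v² - 10u²v + 13u² - ⅝uv⁴ + ¼v⁵ + ¼v⁴.
  leading term u²v⁴: subtract (-12v³)·f_1 from -12u²v⁴ - 46u²v³ - 58u²v² - 10u²v + 13u² - ⅝uv⁴ + ¼v⁵ + ¼v⁴ → -46u²v³ - 58u²v² - 10u²v + 13u² - ⅝uv⁴ + 36uv³ + 49/4v⁵ + 145/4v⁴ + 24v³
  leading term u²v³: subtract (-46v²)·f_1 from -46u²v³ - 58u²v² - 10u²v + 13u² - ⅝uv⁴ + 36uv³ + 49/4v⁵ + 145/4v⁴ + 24v³ → -58u²v² - 10u²v + 13u² - ⅝uv⁴ + 36uv³ + 138uv² + 49/4v⁵ + 329/4v⁴ + 162v³ + 92v²
  leading term u²v²: subtract (-58v)·f_1 from -58u²v² - 10u²v + 13u² - ⅝uv⁴ + 36uv³ + 138uv² + 49/4v⁵ + 329/4v⁴ + 162v³ + 92v² → -10u²v + 13u² - ⅝uv⁴ + 36uv³ + 138uv² + 174uv + 49/4v⁵ + 329/4v⁴ + 220v³ + 266v² + 116v
  leading term u²v: subtract (-10)·f_1 from -10u²v + 13u² - ⅝uv⁴ + 36uv³ + 138uv² + 174uv + 49/4v⁵ + 329/4v⁴ + 220v³ + 266v² + 116v → 13u² - ⅝uv⁴ + 36uv³ + 138uv² + 174uv + 30u + 49/4v⁵ + 329/4v⁴ + 220v³ + 276v² + 146v + 20
  leading term u²: subtract (39u)·f_2 from 13u² - ⅝uv⁴ + 36uv³ + 138uv² + 174uv + 30u + 49/4v⁵ + 329/4v⁴ + 220v³ + 276v² + 146v + 20 → -⅝uv⁴ + 36uv³ + 125uv² + 96uv - 35u + 49/4v⁵ + 329/4v⁴ + 220v³ + 276v² + 146v + 20
  leading term uv⁴: subtract (-15/8v⁴)·f_2 from -⅝uv⁴ + 36uv³ + 125uv² + 96uv - 35u + 49/4v⁵ + 329/4v⁴ + 220v³ + 276v² + 146v + 20 → 36uv³ + 125uv² + 96uv - 35u + ⅝v⁶ + 16v⁵ + 683/8v⁴ + 220v³ + 276v² + 146v + 20
  leading term uv³: subtract (108v³)·f_2 from 36uv³ + 125uv² + 96uv - 35u + ⅝v⁶ + 16v⁵ + 683/8v⁴ + 220v³ + 276v² + 146v + 20 → 125uv² + 96uv - 35u + ⅝v⁶ - 20v⁵ - 1045/8v⁴ + 40v³ + 276v² + 146v + 20
  leading term uv²: subtract (375v²)·f_2 from 125uv² + 96uv - 35u + ⅝v⁶ - 20v⁵ - 1045/8v⁴ + 40v³ + 276v² + 146v + 20 → 96uv - 35u + ⅝v⁶ - 20v⁵ - 2045/8v⁴ - 710v³ - 349v² + 146v + 20
  leading term uv: subtract (288v)·f_2 from 96uv - 35u + ⅝v⁶ - 20v⁵ - 2045/8v⁴ - 710v³ - 349v² + 146v + 20 → -35u + ⅝v⁶ - 20v⁵ - 2045/8v⁴ - 806v³ - 925v² - 334v + 20
  leading term u: subtract (-105)·f_2 from -35u + ⅝v⁶ - 20v⁵ - 2045/8v⁴ - 806v³ - 925v² - 334v + 20 → ⅝v⁶ - 20v⁵ - 2045/8v⁴ - 806v³ - 890v² - 124v + 195
  leading term v⁶: subtract (⅝v)·h_4 from ⅝v⁶ - 20v⁵ - 2045/8v⁴ - 806v³ - 890v² - 124v + 195 → -55/2v⁵ - 2275/8v⁴ - 3369/4v³ - 3585/4v² - 927/8v + 195
  leading term v⁵: subtract (-55/2)·h_4 from -55/2v⁵ - 2275/8v⁴ - 3369/4v³ - 3585/4v² - 927/8v + 195 → 365/8v⁴ + 1691/4v³ + 2795/4v² + 1273/8v - 325/2
  leading term v⁴: subtract (-365/21v²)·h_5 from 365/8v⁴ + 1691/4v³ + 2795/4v² + 1273/8v - 325/2 → 7771/84v³ + 69575/168v² + 1273/8v - 325/2
  leading term v³: subtract (-15542/441v)·h_5 from 7771/84v³ + 69575/168v² + 1273/8v - 325/2 → -901309/3528v² - 1474609/3528v - 325/2
  leading term v²: subtract (901309/9261)·h_5 from -901309/3528v² - 1474609/3528v - 325/2 → 106032179/74088v + 106032179/74088
  leading term v: no divisor's leading term divides it; move 106032179/74088v to the remainder.
  leading term 1: no divisor's leading term divides it; move 106032179/74088 to the remainder.
  remainder 106032179/74088v + 106032179/74088 ≠ 0; add h_6 = 106032179/74088v + 106032179/74088 to the basis.

The other S-polynomials (S(f_2,f_3), S(f_1,h_4), S(f_2,h_4), S(f_1,h_5), S(f_2,h_5), S(f_3,h_5), S(h_4,h_5), S(f_1,h_6), S(f_2,h_6), S(f_3,h_6), S(h_4,h_6), S(h_5,h_6)) all reduce to 0 modulo the current basis, so we have a Gröbner basis.
Inter-reduce: drop elements whose leading term is divisible by another's, tail-reduce, and make monic.
Reduced Gröbner basis: {u, v + 1}.
Label its elements g_1 = u, g_2 = v + 1.

Reduce p = -3u - 5 modulo G:
  leading term u: subtract (-3)·g_1 from -3u - 5 → -5
  leading term 1: no divisor's leading term divides it; move -5 to the remainder.
  normal form = -5.
The normal form is nonzero, so p ∉ I. Since p minus its normal form lies in I, I + (p) = I + (r) where r = -5; decide whether this ideal is the whole ring.
Here r = -5 is a nonzero constant, hence a unit: 1 ∈ I + (p), the Gröbner basis of I + (p) is {1}, and the enlarged system has no common solution — adjoining p is inconsistent.

Adjoining -3u - 5 makes the ideal the whole ring: the system is inconsistent.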